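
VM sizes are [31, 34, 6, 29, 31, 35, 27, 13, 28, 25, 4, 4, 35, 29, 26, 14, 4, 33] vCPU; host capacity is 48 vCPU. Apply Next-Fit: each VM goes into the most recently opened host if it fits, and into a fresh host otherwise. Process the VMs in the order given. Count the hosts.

12 hosts

31 vCPU → host 1 (remaining 17 vCPU)
34 vCPU → host 2 (remaining 14 vCPU)
6 vCPU → host 2 (remaining 8 vCPU)
29 vCPU → host 3 (remaining 19 vCPU)
31 vCPU → host 4 (remaining 17 vCPU)
35 vCPU → host 5 (remaining 13 vCPU)
27 vCPU → host 6 (remaining 21 vCPU)
13 vCPU → host 6 (remaining 8 vCPU)
28 vCPU → host 7 (remaining 20 vCPU)
25 vCPU → host 8 (remaining 23 vCPU)
4 vCPU → host 8 (remaining 19 vCPU)
4 vCPU → host 8 (remaining 15 vCPU)
35 vCPU → host 9 (remaining 13 vCPU)
29 vCPU → host 10 (remaining 19 vCPU)
26 vCPU → host 11 (remaining 22 vCPU)
14 vCPU → host 11 (remaining 8 vCPU)
4 vCPU → host 11 (remaining 4 vCPU)
33 vCPU → host 12 (remaining 15 vCPU)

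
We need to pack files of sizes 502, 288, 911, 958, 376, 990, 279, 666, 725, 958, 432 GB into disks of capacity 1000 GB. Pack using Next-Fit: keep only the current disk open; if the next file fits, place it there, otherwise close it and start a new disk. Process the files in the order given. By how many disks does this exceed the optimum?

1

Next-Fit: [502,288] [911] [958] [376] [990] [279,666] [725] [958] [432] → 9 disks.
Total size 7085 GB; any packing needs at least ⌈7085/1000⌉ = 8 disks.
An optimal packing achieves that bound: [990] [958] [958] [911] [725] [666,288] [502,432] [376,279] → 8 disks.
Excess: 9 − 8 = 1.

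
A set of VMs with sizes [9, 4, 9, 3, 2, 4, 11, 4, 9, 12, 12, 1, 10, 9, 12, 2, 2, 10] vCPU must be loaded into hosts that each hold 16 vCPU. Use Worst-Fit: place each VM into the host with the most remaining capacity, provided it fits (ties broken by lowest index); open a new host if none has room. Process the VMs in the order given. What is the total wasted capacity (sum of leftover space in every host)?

host 1: place 9 vCPU, 7 vCPU left
host 1: place 4 vCPU, 3 vCPU left
host 2: place 9 vCPU, 7 vCPU left
host 2: place 3 vCPU, 4 vCPU left
host 2: place 2 vCPU, 2 vCPU left
host 3: place 4 vCPU, 12 vCPU left
host 3: place 11 vCPU, 1 vCPU left
host 4: place 4 vCPU, 12 vCPU left
host 4: place 9 vCPU, 3 vCPU left
host 5: place 12 vCPU, 4 vCPU left
host 6: place 12 vCPU, 4 vCPU left
host 5: place 1 vCPU, 3 vCPU left
host 7: place 10 vCPU, 6 vCPU left
host 8: place 9 vCPU, 7 vCPU left
host 9: place 12 vCPU, 4 vCPU left
host 8: place 2 vCPU, 5 vCPU left
host 7: place 2 vCPU, 4 vCPU left
host 10: place 10 vCPU, 6 vCPU left
10 hosts × 16 vCPU = 160 vCPU; used 125 vCPU; unused 35 vCPU.

35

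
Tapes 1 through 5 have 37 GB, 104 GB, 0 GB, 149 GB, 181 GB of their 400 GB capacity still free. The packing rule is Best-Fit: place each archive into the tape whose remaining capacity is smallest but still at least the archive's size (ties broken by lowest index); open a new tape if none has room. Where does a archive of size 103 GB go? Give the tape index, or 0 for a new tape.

2

Tapes with room: tape 2 (104 GB), tape 4 (149 GB), tape 5 (181 GB).
Tightest fit is tape 2 with 104 GB free.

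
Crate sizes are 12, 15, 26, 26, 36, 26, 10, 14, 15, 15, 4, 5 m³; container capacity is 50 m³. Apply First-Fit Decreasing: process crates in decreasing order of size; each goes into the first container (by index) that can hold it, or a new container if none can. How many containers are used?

5

Sorted descending: 36, 26, 26, 26, 15, 15, 15, 14, 12, 10, 5, 4.
container 1: place 36 m³, 14 m³ left
container 2: place 26 m³, 24 m³ left
container 3: place 26 m³, 24 m³ left
container 4: place 26 m³, 24 m³ left
container 2: place 15 m³, 9 m³ left
container 3: place 15 m³, 9 m³ left
container 4: place 15 m³, 9 m³ left
container 1: place 14 m³, 0 m³ left
container 5: place 12 m³, 38 m³ left
container 5: place 10 m³, 28 m³ left
container 2: place 5 m³, 4 m³ left
container 2: place 4 m³, 0 m³ left
Final containers: [36,14] [26,15,5,4] [26,15] [26,15] [12,10].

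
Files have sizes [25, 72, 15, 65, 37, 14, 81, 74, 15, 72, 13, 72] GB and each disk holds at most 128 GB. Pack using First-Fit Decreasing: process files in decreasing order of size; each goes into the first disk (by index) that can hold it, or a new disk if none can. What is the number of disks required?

Sorted descending: 81, 74, 72, 72, 72, 65, 37, 25, 15, 15, 14, 13.
Put 81 GB in disk 1; 47 GB remain.
Put 74 GB in disk 2; 54 GB remain.
Put 72 GB in disk 3; 56 GB remain.
Put 72 GB in disk 4; 56 GB remain.
Put 72 GB in disk 5; 56 GB remain.
Put 65 GB in disk 6; 63 GB remain.
Put 37 GB in disk 1; 10 GB remain.
Put 25 GB in disk 2; 29 GB remain.
Put 15 GB in disk 2; 14 GB remain.
Put 15 GB in disk 3; 41 GB remain.
Put 14 GB in disk 2; 0 GB remain.
Put 13 GB in disk 3; 28 GB remain.
Final disks: [81,37] [74,25,15,14] [72,15,13] [72] [72] [65].

6 disks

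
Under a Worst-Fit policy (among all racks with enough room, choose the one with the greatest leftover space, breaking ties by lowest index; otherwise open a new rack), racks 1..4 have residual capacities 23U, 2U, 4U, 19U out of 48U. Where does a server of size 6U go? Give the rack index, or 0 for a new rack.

1

Racks with room: rack 1 (23U), rack 4 (19U).
Most room is rack 1 with 23U free.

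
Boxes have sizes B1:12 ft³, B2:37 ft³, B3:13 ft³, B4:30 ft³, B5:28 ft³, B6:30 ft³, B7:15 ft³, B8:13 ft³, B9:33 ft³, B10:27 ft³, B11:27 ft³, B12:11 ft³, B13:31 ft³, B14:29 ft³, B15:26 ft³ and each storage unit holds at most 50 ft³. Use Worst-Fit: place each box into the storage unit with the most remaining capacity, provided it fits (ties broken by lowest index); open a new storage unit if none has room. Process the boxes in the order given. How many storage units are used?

Put B1 (12 ft³) in storage unit 1; 38 ft³ remain.
Put B2 (37 ft³) in storage unit 1; 1 ft³ remain.
Put B3 (13 ft³) in storage unit 2; 37 ft³ remain.
Put B4 (30 ft³) in storage unit 2; 7 ft³ remain.
Put B5 (28 ft³) in storage unit 3; 22 ft³ remain.
Put B6 (30 ft³) in storage unit 4; 20 ft³ remain.
Put B7 (15 ft³) in storage unit 3; 7 ft³ remain.
Put B8 (13 ft³) in storage unit 4; 7 ft³ remain.
Put B9 (33 ft³) in storage unit 5; 17 ft³ remain.
Put B10 (27 ft³) in storage unit 6; 23 ft³ remain.
Put B11 (27 ft³) in storage unit 7; 23 ft³ remain.
Put B12 (11 ft³) in storage unit 6; 12 ft³ remain.
Put B13 (31 ft³) in storage unit 8; 19 ft³ remain.
Put B14 (29 ft³) in storage unit 9; 21 ft³ remain.
Put B15 (26 ft³) in storage unit 10; 24 ft³ remain.

10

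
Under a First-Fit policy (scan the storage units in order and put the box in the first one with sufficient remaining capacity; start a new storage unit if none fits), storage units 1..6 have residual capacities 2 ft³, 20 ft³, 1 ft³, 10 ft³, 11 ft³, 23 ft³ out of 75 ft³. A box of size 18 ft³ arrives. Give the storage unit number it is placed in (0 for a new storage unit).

Storage units with room: storage unit 2 (20 ft³), storage unit 6 (23 ft³).
The first with room is storage unit 2.

2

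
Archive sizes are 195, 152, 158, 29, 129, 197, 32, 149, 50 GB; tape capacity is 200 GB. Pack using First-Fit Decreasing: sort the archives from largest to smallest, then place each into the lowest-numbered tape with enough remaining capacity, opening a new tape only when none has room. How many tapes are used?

6

Sorted descending: 197, 195, 158, 152, 149, 129, 50, 32, 29.
197 GB → tape 1 (remaining 3 GB)
195 GB → tape 2 (remaining 5 GB)
158 GB → tape 3 (remaining 42 GB)
152 GB → tape 4 (remaining 48 GB)
149 GB → tape 5 (remaining 51 GB)
129 GB → tape 6 (remaining 71 GB)
50 GB → tape 5 (remaining 1 GB)
32 GB → tape 3 (remaining 10 GB)
29 GB → tape 4 (remaining 19 GB)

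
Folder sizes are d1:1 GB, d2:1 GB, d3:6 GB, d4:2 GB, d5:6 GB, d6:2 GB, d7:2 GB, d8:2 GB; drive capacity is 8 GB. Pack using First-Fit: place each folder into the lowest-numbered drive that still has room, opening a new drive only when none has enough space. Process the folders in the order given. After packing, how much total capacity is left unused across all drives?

2

drive 1: place d1 (1 GB), 7 GB left
drive 1: place d2 (1 GB), 6 GB left
drive 1: place d3 (6 GB), 0 GB left
drive 2: place d4 (2 GB), 6 GB left
drive 2: place d5 (6 GB), 0 GB left
drive 3: place d6 (2 GB), 6 GB left
drive 3: place d7 (2 GB), 4 GB left
drive 3: place d8 (2 GB), 2 GB left
3 drives × 8 GB = 24 GB; used 22 GB; unused 2 GB.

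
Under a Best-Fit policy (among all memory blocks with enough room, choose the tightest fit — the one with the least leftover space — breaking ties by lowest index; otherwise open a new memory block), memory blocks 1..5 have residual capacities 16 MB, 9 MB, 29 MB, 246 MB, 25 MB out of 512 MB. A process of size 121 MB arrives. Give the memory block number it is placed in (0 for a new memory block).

4

Memory blocks with room: memory block 4 (246 MB).
Tightest fit is memory block 4 with 246 MB free.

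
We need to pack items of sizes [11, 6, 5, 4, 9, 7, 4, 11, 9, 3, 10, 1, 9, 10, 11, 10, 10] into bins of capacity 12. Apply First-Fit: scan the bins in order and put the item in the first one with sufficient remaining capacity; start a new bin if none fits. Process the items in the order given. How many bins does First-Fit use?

13

11 → bin 1 (remaining 1)
6 → bin 2 (remaining 6)
5 → bin 2 (remaining 1)
4 → bin 3 (remaining 8)
9 → bin 4 (remaining 3)
7 → bin 3 (remaining 1)
4 → bin 5 (remaining 8)
11 → bin 6 (remaining 1)
9 → bin 7 (remaining 3)
3 → bin 4 (remaining 0)
10 → bin 8 (remaining 2)
1 → bin 1 (remaining 0)
9 → bin 9 (remaining 3)
10 → bin 10 (remaining 2)
11 → bin 11 (remaining 1)
10 → bin 12 (remaining 2)
10 → bin 13 (remaining 2)
Final bins: [11,1] [6,5] [4,7] [9,3] [4] [11] [9] [10] [9] [10] [11] [10] [10].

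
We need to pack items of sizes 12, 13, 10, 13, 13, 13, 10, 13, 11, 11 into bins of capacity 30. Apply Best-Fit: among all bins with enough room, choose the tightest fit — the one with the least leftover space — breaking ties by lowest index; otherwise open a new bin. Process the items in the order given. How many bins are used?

5

bin 1: place 12, 18 left
bin 1: place 13, 5 left
bin 2: place 10, 20 left
bin 2: place 13, 7 left
bin 3: place 13, 17 left
bin 3: place 13, 4 left
bin 4: place 10, 20 left
bin 4: place 13, 7 left
bin 5: place 11, 19 left
bin 5: place 11, 8 left
Final bins: [12,13] [10,13] [13,13] [10,13] [11,11].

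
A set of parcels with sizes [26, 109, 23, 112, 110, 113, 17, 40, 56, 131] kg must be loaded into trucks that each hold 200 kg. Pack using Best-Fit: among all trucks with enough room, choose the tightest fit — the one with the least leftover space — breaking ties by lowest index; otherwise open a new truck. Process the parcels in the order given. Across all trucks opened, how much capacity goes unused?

263

Put 26 kg in truck 1; 174 kg remain.
Put 109 kg in truck 1; 65 kg remain.
Put 23 kg in truck 1; 42 kg remain.
Put 112 kg in truck 2; 88 kg remain.
Put 110 kg in truck 3; 90 kg remain.
Put 113 kg in truck 4; 87 kg remain.
Put 17 kg in truck 1; 25 kg remain.
Put 40 kg in truck 4; 47 kg remain.
Put 56 kg in truck 2; 32 kg remain.
Put 131 kg in truck 5; 69 kg remain.
5 trucks × 200 kg = 1000 kg; used 737 kg; unused 263 kg.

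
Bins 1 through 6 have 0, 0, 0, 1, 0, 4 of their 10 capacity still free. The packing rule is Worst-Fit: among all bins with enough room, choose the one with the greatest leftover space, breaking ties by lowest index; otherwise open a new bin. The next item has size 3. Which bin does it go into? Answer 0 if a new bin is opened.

Bins with room: bin 6 (4).
Most room is bin 6 with 4 free.

6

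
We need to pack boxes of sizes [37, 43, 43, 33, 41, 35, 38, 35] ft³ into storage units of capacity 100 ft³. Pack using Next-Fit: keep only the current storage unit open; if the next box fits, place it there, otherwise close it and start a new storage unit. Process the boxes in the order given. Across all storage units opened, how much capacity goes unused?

storage unit 1: place 37 ft³, 63 ft³ left
storage unit 1: place 43 ft³, 20 ft³ left
storage unit 2: place 43 ft³, 57 ft³ left
storage unit 2: place 33 ft³, 24 ft³ left
storage unit 3: place 41 ft³, 59 ft³ left
storage unit 3: place 35 ft³, 24 ft³ left
storage unit 4: place 38 ft³, 62 ft³ left
storage unit 4: place 35 ft³, 27 ft³ left
4 storage units × 100 ft³ = 400 ft³; used 305 ft³; unused 95 ft³.

95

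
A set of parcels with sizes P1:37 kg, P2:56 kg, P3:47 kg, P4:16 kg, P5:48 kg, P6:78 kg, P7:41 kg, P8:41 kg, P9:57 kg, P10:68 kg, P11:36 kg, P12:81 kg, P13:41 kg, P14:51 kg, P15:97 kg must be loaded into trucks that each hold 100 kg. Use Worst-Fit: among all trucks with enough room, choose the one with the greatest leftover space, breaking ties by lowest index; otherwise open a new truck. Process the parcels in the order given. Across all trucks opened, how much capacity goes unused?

105

P1 (37 kg) → truck 1 (remaining 63 kg)
P2 (56 kg) → truck 1 (remaining 7 kg)
P3 (47 kg) → truck 2 (remaining 53 kg)
P4 (16 kg) → truck 2 (remaining 37 kg)
P5 (48 kg) → truck 3 (remaining 52 kg)
P6 (78 kg) → truck 4 (remaining 22 kg)
P7 (41 kg) → truck 3 (remaining 11 kg)
P8 (41 kg) → truck 5 (remaining 59 kg)
P9 (57 kg) → truck 5 (remaining 2 kg)
P10 (68 kg) → truck 6 (remaining 32 kg)
P11 (36 kg) → truck 2 (remaining 1 kg)
P12 (81 kg) → truck 7 (remaining 19 kg)
P13 (41 kg) → truck 8 (remaining 59 kg)
P14 (51 kg) → truck 8 (remaining 8 kg)
P15 (97 kg) → truck 9 (remaining 3 kg)
9 trucks × 100 kg = 900 kg; used 795 kg; unused 105 kg.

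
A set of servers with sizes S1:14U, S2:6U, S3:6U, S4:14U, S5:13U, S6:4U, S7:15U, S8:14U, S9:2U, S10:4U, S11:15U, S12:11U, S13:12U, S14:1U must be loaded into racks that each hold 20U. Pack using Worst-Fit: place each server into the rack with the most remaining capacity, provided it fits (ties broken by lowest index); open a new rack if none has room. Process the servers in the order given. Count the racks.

S1 (14U) → rack 1 (remaining 6U)
S2 (6U) → rack 1 (remaining 0U)
S3 (6U) → rack 2 (remaining 14U)
S4 (14U) → rack 2 (remaining 0U)
S5 (13U) → rack 3 (remaining 7U)
S6 (4U) → rack 3 (remaining 3U)
S7 (15U) → rack 4 (remaining 5U)
S8 (14U) → rack 5 (remaining 6U)
S9 (2U) → rack 5 (remaining 4U)
S10 (4U) → rack 4 (remaining 1U)
S11 (15U) → rack 6 (remaining 5U)
S12 (11U) → rack 7 (remaining 9U)
S13 (12U) → rack 8 (remaining 8U)
S14 (1U) → rack 7 (remaining 8U)

8 racks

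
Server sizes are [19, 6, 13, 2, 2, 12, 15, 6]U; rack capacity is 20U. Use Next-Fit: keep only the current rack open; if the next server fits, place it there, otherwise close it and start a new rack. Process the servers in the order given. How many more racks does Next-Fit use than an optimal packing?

Next-Fit: [19] [6,13] [2,2,12] [15] [6] → 5 racks.
Total size 75U; any packing needs at least ⌈75/20⌉ = 4 racks.
An optimal packing achieves that bound: [19] [15,2,2] [13,6] [12,6] → 4 racks.
Excess: 5 − 4 = 1.

1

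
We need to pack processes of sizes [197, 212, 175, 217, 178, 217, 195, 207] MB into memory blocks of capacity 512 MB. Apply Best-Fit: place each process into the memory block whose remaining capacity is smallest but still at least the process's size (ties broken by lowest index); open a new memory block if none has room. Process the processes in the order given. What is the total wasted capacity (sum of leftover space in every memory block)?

450

Put 197 MB in memory block 1; 315 MB remain.
Put 212 MB in memory block 1; 103 MB remain.
Put 175 MB in memory block 2; 337 MB remain.
Put 217 MB in memory block 2; 120 MB remain.
Put 178 MB in memory block 3; 334 MB remain.
Put 217 MB in memory block 3; 117 MB remain.
Put 195 MB in memory block 4; 317 MB remain.
Put 207 MB in memory block 4; 110 MB remain.
4 memory blocks × 512 MB = 2048 MB; used 1598 MB; unused 450 MB.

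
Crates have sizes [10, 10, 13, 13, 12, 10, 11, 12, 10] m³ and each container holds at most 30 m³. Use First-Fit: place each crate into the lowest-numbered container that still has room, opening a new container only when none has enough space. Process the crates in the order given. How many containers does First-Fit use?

4

Put 10 m³ in container 1; 20 m³ remain.
Put 10 m³ in container 1; 10 m³ remain.
Put 13 m³ in container 2; 17 m³ remain.
Put 13 m³ in container 2; 4 m³ remain.
Put 12 m³ in container 3; 18 m³ remain.
Put 10 m³ in container 1; 0 m³ remain.
Put 11 m³ in container 3; 7 m³ remain.
Put 12 m³ in container 4; 18 m³ remain.
Put 10 m³ in container 4; 8 m³ remain.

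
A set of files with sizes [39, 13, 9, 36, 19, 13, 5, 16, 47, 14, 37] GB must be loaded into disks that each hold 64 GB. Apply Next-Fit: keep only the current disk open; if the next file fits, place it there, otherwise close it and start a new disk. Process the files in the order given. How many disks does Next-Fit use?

39 GB → disk 1 (remaining 25 GB)
13 GB → disk 1 (remaining 12 GB)
9 GB → disk 1 (remaining 3 GB)
36 GB → disk 2 (remaining 28 GB)
19 GB → disk 2 (remaining 9 GB)
13 GB → disk 3 (remaining 51 GB)
5 GB → disk 3 (remaining 46 GB)
16 GB → disk 3 (remaining 30 GB)
47 GB → disk 4 (remaining 17 GB)
14 GB → disk 4 (remaining 3 GB)
37 GB → disk 5 (remaining 27 GB)

5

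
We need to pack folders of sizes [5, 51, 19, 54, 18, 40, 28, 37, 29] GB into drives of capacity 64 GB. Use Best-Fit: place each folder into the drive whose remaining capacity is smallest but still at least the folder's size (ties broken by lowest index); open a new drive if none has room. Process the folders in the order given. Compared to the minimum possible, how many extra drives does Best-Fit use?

Best-Fit: [5,51] [19,18] [54] [40] [28,29] [37] → 6 drives.
Total size 281 GB; any packing needs at least ⌈281/64⌉ = 5 drives.
An optimal packing achieves that bound: [54,5] [51] [40,19] [37,18] [29,28] → 5 drives.
Excess: 6 − 5 = 1.

1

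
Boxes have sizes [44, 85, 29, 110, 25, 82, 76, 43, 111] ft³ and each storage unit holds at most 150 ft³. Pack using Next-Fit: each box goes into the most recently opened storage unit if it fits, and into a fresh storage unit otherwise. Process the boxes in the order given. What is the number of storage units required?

5

44 ft³ → storage unit 1 (remaining 106 ft³)
85 ft³ → storage unit 1 (remaining 21 ft³)
29 ft³ → storage unit 2 (remaining 121 ft³)
110 ft³ → storage unit 2 (remaining 11 ft³)
25 ft³ → storage unit 3 (remaining 125 ft³)
82 ft³ → storage unit 3 (remaining 43 ft³)
76 ft³ → storage unit 4 (remaining 74 ft³)
43 ft³ → storage unit 4 (remaining 31 ft³)
111 ft³ → storage unit 5 (remaining 39 ft³)
Final storage units: [44,85] [29,110] [25,82] [76,43] [111].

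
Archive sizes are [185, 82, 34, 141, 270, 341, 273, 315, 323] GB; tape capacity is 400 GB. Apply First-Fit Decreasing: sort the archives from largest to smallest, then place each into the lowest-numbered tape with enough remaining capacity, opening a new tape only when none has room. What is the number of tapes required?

Sorted descending: 341, 323, 315, 273, 270, 185, 141, 82, 34.
tape 1: place 341 GB, 59 GB left
tape 2: place 323 GB, 77 GB left
tape 3: place 315 GB, 85 GB left
tape 4: place 273 GB, 127 GB left
tape 5: place 270 GB, 130 GB left
tape 6: place 185 GB, 215 GB left
tape 6: place 141 GB, 74 GB left
tape 3: place 82 GB, 3 GB left
tape 1: place 34 GB, 25 GB left

6 tapes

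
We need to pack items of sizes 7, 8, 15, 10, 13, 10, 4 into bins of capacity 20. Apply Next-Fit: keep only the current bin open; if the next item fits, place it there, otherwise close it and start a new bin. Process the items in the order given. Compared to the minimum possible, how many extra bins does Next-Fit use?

1

Next-Fit: [7,8] [15] [10] [13] [10,4] → 5 bins.
Total size 67; any packing needs at least ⌈67/20⌉ = 4 bins.
An optimal packing achieves that bound: [15,4] [13,7] [10,10] [8] → 4 bins.
Excess: 5 − 4 = 1.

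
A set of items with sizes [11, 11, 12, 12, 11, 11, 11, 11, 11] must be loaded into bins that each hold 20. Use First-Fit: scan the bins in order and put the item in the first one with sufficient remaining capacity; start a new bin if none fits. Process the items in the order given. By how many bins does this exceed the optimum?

First-Fit: [11] [11] [12] [12] [11] [11] [11] [11] [11] → 9 bins.
9 items exceed 10 (half the capacity), and no two of those can share a bin, so at least 9 bins are needed.
So 9 is already optimal.

0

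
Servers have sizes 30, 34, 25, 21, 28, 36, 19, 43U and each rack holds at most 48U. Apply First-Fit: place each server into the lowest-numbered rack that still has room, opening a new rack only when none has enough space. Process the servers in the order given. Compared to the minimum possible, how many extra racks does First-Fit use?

0

First-Fit: [30] [34] [25,21] [28,19] [36] [43] → 6 racks.
6 servers exceed 24U (half the capacity), and no two of those can share a rack, so at least 6 racks are needed.
So 6 is already optimal.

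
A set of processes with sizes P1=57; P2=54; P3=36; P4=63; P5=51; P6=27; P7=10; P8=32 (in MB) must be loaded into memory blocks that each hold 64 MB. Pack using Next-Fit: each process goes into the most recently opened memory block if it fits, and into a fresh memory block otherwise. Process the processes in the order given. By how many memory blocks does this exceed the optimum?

Next-Fit: [57] [54] [36] [63] [51] [27,10] [32] → 7 memory blocks.
Total size 330 MB; any packing needs at least ⌈330/64⌉ = 6 memory blocks.
An optimal packing achieves that bound: [63] [57] [54,10] [51] [36,27] [32] → 6 memory blocks.
Excess: 7 − 6 = 1.

1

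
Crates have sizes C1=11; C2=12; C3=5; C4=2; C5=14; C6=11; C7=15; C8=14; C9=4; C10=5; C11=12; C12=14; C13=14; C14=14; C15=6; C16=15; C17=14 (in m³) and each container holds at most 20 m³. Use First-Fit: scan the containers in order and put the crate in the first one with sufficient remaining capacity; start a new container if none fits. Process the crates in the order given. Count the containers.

12 containers

C1 (11 m³) → container 1 (remaining 9 m³)
C2 (12 m³) → container 2 (remaining 8 m³)
C3 (5 m³) → container 1 (remaining 4 m³)
C4 (2 m³) → container 1 (remaining 2 m³)
C5 (14 m³) → container 3 (remaining 6 m³)
C6 (11 m³) → container 4 (remaining 9 m³)
C7 (15 m³) → container 5 (remaining 5 m³)
C8 (14 m³) → container 6 (remaining 6 m³)
C9 (4 m³) → container 2 (remaining 4 m³)
C10 (5 m³) → container 3 (remaining 1 m³)
C11 (12 m³) → container 7 (remaining 8 m³)
C12 (14 m³) → container 8 (remaining 6 m³)
C13 (14 m³) → container 9 (remaining 6 m³)
C14 (14 m³) → container 10 (remaining 6 m³)
C15 (6 m³) → container 4 (remaining 3 m³)
C16 (15 m³) → container 11 (remaining 5 m³)
C17 (14 m³) → container 12 (remaining 6 m³)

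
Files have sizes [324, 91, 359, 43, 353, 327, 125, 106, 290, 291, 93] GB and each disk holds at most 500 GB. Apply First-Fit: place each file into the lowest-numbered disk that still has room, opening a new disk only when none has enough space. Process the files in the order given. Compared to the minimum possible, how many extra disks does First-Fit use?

0

First-Fit: [324,91,43] [359,125] [353,106] [327,93] [290] [291] → 6 disks.
6 files exceed 250 GB (half the capacity), and no two of those can share a disk, so at least 6 disks are needed.
So 6 is already optimal.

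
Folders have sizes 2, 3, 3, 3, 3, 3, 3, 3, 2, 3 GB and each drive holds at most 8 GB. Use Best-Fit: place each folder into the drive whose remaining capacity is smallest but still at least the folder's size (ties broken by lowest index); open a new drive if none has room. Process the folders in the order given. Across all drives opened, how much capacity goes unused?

4

2 GB → drive 1 (remaining 6 GB)
3 GB → drive 1 (remaining 3 GB)
3 GB → drive 1 (remaining 0 GB)
3 GB → drive 2 (remaining 5 GB)
3 GB → drive 2 (remaining 2 GB)
3 GB → drive 3 (remaining 5 GB)
3 GB → drive 3 (remaining 2 GB)
3 GB → drive 4 (remaining 5 GB)
2 GB → drive 2 (remaining 0 GB)
3 GB → drive 4 (remaining 2 GB)
4 drives × 8 GB = 32 GB; used 28 GB; unused 4 GB.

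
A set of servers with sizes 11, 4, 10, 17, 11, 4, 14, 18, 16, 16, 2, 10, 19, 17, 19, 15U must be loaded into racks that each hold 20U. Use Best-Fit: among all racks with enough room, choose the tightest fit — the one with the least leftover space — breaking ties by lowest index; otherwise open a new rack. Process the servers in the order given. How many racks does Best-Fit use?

rack 1: place 11U, 9U left
rack 1: place 4U, 5U left
rack 2: place 10U, 10U left
rack 3: place 17U, 3U left
rack 4: place 11U, 9U left
rack 1: place 4U, 1U left
rack 5: place 14U, 6U left
rack 6: place 18U, 2U left
rack 7: place 16U, 4U left
rack 8: place 16U, 4U left
rack 6: place 2U, 0U left
rack 2: place 10U, 0U left
rack 9: place 19U, 1U left
rack 10: place 17U, 3U left
rack 11: place 19U, 1U left
rack 12: place 15U, 5U left

12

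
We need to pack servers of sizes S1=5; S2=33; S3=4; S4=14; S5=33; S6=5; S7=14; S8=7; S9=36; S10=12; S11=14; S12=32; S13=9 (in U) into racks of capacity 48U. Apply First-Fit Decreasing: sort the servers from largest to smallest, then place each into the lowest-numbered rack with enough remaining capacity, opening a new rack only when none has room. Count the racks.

5

Sorted descending: 36, 33, 33, 32, 14, 14, 14, 12, 9, 7, 5, 5, 4.
rack 1: place 36U, 12U left
rack 2: place 33U, 15U left
rack 3: place 33U, 15U left
rack 4: place 32U, 16U left
rack 2: place 14U, 1U left
rack 3: place 14U, 1U left
rack 4: place 14U, 2U left
rack 1: place 12U, 0U left
rack 5: place 9U, 39U left
rack 5: place 7U, 32U left
rack 5: place 5U, 27U left
rack 5: place 5U, 22U left
rack 5: place 4U, 18U left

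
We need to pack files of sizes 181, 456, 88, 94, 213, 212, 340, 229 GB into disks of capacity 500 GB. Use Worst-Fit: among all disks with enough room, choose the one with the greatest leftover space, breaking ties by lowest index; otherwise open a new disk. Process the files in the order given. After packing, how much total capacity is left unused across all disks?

Put 181 GB in disk 1; 319 GB remain.
Put 456 GB in disk 2; 44 GB remain.
Put 88 GB in disk 1; 231 GB remain.
Put 94 GB in disk 1; 137 GB remain.
Put 213 GB in disk 3; 287 GB remain.
Put 212 GB in disk 3; 75 GB remain.
Put 340 GB in disk 4; 160 GB remain.
Put 229 GB in disk 5; 271 GB remain.
5 disks × 500 GB = 2500 GB; used 1813 GB; unused 687 GB.

687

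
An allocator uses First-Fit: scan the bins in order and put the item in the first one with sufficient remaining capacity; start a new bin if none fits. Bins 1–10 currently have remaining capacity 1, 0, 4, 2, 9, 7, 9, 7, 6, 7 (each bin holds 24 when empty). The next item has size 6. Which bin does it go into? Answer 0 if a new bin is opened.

Bins with room: bin 5 (9), bin 6 (7), bin 7 (9), bin 8 (7), bin 9 (6), bin 10 (7).
The first with room is bin 5.

5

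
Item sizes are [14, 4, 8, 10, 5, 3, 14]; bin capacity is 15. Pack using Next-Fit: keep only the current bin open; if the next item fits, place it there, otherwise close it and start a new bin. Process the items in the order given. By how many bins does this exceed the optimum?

Next-Fit: [14] [4,8] [10,5] [3] [14] → 5 bins.
Total size 58; any packing needs at least ⌈58/15⌉ = 4 bins.
An optimal packing achieves that bound: [14] [14] [10,5] [8,4,3] → 4 bins.
Excess: 5 − 4 = 1.

1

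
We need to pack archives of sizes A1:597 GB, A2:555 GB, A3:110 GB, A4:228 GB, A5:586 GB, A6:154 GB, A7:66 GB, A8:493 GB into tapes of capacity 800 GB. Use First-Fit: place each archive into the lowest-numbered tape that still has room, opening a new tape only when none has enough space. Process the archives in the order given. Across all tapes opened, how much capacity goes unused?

411

A1 (597 GB) → tape 1 (remaining 203 GB)
A2 (555 GB) → tape 2 (remaining 245 GB)
A3 (110 GB) → tape 1 (remaining 93 GB)
A4 (228 GB) → tape 2 (remaining 17 GB)
A5 (586 GB) → tape 3 (remaining 214 GB)
A6 (154 GB) → tape 3 (remaining 60 GB)
A7 (66 GB) → tape 1 (remaining 27 GB)
A8 (493 GB) → tape 4 (remaining 307 GB)
4 tapes × 800 GB = 3200 GB; used 2789 GB; unused 411 GB.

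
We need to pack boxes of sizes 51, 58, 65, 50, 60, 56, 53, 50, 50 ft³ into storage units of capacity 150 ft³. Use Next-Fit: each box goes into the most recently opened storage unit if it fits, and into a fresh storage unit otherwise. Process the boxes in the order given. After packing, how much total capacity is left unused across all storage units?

Put 51 ft³ in storage unit 1; 99 ft³ remain.
Put 58 ft³ in storage unit 1; 41 ft³ remain.
Put 65 ft³ in storage unit 2; 85 ft³ remain.
Put 50 ft³ in storage unit 2; 35 ft³ remain.
Put 60 ft³ in storage unit 3; 90 ft³ remain.
Put 56 ft³ in storage unit 3; 34 ft³ remain.
Put 53 ft³ in storage unit 4; 97 ft³ remain.
Put 50 ft³ in storage unit 4; 47 ft³ remain.
Put 50 ft³ in storage unit 5; 100 ft³ remain.
5 storage units × 150 ft³ = 750 ft³; used 493 ft³; unused 257 ft³.

257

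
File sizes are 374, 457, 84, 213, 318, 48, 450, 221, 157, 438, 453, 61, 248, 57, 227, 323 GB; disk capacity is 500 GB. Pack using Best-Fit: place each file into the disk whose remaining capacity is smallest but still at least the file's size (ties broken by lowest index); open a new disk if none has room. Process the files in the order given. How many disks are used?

10 disks

Put 374 GB in disk 1; 126 GB remain.
Put 457 GB in disk 2; 43 GB remain.
Put 84 GB in disk 1; 42 GB remain.
Put 213 GB in disk 3; 287 GB remain.
Put 318 GB in disk 4; 182 GB remain.
Put 48 GB in disk 4; 134 GB remain.
Put 450 GB in disk 5; 50 GB remain.
Put 221 GB in disk 3; 66 GB remain.
Put 157 GB in disk 6; 343 GB remain.
Put 438 GB in disk 7; 62 GB remain.
Put 453 GB in disk 8; 47 GB remain.
Put 61 GB in disk 7; 1 GB remain.
Put 248 GB in disk 6; 95 GB remain.
Put 57 GB in disk 3; 9 GB remain.
Put 227 GB in disk 9; 273 GB remain.
Put 323 GB in disk 10; 177 GB remain.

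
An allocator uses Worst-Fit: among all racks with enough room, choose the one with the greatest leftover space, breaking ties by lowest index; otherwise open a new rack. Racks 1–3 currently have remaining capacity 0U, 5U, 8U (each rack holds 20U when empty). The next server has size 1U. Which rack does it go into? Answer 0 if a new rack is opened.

Racks with room: rack 2 (5U), rack 3 (8U).
Most room is rack 3 with 8U free.

3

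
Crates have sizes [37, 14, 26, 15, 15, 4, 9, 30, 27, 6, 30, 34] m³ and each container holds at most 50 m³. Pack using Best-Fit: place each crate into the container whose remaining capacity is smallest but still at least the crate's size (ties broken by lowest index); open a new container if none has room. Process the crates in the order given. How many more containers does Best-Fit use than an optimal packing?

Best-Fit: [37,9] [14,26,4,6] [15,15] [30] [27] [30] [34] → 7 containers.
6 crates exceed 25 m³ (half the capacity), and no two of those can share a container, so at least 6 containers are needed.
An optimal packing achieves that bound: [37,9,4] [34,15] [30,15] [30,14,6] [27] [26] → 6 containers.
Excess: 7 − 6 = 1.

1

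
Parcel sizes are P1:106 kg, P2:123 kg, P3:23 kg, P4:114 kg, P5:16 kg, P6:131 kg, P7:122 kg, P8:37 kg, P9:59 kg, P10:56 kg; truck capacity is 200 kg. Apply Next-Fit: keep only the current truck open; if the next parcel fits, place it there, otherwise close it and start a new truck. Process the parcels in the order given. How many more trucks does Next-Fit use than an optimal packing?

1

Next-Fit: [106] [123,23] [114,16] [131] [122,37] [59,56] → 6 trucks.
5 parcels exceed 100 kg (half the capacity), and no two of those can share a truck, so at least 5 trucks are needed.
An optimal packing achieves that bound: [131,59] [123,56,16] [122,37,23] [114] [106] → 5 trucks.
Excess: 6 − 5 = 1.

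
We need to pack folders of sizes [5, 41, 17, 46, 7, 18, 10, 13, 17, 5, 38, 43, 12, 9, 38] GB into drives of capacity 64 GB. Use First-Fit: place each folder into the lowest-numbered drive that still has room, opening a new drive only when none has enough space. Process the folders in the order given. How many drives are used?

6

5 GB → drive 1 (remaining 59 GB)
41 GB → drive 1 (remaining 18 GB)
17 GB → drive 1 (remaining 1 GB)
46 GB → drive 2 (remaining 18 GB)
7 GB → drive 2 (remaining 11 GB)
18 GB → drive 3 (remaining 46 GB)
10 GB → drive 2 (remaining 1 GB)
13 GB → drive 3 (remaining 33 GB)
17 GB → drive 3 (remaining 16 GB)
5 GB → drive 3 (remaining 11 GB)
38 GB → drive 4 (remaining 26 GB)
43 GB → drive 5 (remaining 21 GB)
12 GB → drive 4 (remaining 14 GB)
9 GB → drive 3 (remaining 2 GB)
38 GB → drive 6 (remaining 26 GB)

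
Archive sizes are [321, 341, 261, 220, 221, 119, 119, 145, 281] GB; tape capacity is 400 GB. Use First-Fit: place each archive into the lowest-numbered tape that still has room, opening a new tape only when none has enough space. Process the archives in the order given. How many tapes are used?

6

321 GB → tape 1 (remaining 79 GB)
341 GB → tape 2 (remaining 59 GB)
261 GB → tape 3 (remaining 139 GB)
220 GB → tape 4 (remaining 180 GB)
221 GB → tape 5 (remaining 179 GB)
119 GB → tape 3 (remaining 20 GB)
119 GB → tape 4 (remaining 61 GB)
145 GB → tape 5 (remaining 34 GB)
281 GB → tape 6 (remaining 119 GB)
Final tapes: [321] [341] [261,119] [220,119] [221,145] [281].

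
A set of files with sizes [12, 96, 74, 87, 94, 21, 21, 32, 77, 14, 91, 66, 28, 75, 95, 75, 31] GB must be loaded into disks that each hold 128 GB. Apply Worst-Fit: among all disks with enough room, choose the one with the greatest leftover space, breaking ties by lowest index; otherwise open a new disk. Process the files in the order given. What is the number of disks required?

10

disk 1: place 12 GB, 116 GB left
disk 1: place 96 GB, 20 GB left
disk 2: place 74 GB, 54 GB left
disk 3: place 87 GB, 41 GB left
disk 4: place 94 GB, 34 GB left
disk 2: place 21 GB, 33 GB left
disk 3: place 21 GB, 20 GB left
disk 4: place 32 GB, 2 GB left
disk 5: place 77 GB, 51 GB left
disk 5: place 14 GB, 37 GB left
disk 6: place 91 GB, 37 GB left
disk 7: place 66 GB, 62 GB left
disk 7: place 28 GB, 34 GB left
disk 8: place 75 GB, 53 GB left
disk 9: place 95 GB, 33 GB left
disk 10: place 75 GB, 53 GB left
disk 8: place 31 GB, 22 GB left
Final disks: [12,96] [74,21] [87,21] [94,32] [77,14] [91] [66,28] [75,31] [95] [75].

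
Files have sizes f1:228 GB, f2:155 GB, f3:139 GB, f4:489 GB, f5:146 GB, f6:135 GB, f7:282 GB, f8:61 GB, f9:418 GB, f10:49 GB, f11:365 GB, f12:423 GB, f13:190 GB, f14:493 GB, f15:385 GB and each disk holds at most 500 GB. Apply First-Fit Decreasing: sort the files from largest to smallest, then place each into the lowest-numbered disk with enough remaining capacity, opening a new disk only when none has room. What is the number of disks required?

Sorted descending: 493, 489, 423, 418, 385, 365, 282, 228, 190, 155, 146, 139, 135, 61, 49.
493 GB → disk 1 (remaining 7 GB)
489 GB → disk 2 (remaining 11 GB)
423 GB → disk 3 (remaining 77 GB)
418 GB → disk 4 (remaining 82 GB)
385 GB → disk 5 (remaining 115 GB)
365 GB → disk 6 (remaining 135 GB)
282 GB → disk 7 (remaining 218 GB)
228 GB → disk 8 (remaining 272 GB)
190 GB → disk 7 (remaining 28 GB)
155 GB → disk 8 (remaining 117 GB)
146 GB → disk 9 (remaining 354 GB)
139 GB → disk 9 (remaining 215 GB)
135 GB → disk 6 (remaining 0 GB)
61 GB → disk 3 (remaining 16 GB)
49 GB → disk 4 (remaining 33 GB)

9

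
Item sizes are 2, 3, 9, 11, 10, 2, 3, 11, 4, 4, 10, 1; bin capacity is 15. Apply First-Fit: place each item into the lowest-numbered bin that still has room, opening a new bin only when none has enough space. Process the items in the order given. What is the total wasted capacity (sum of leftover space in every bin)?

Put 2 in bin 1; 13 remain.
Put 3 in bin 1; 10 remain.
Put 9 in bin 1; 1 remain.
Put 11 in bin 2; 4 remain.
Put 10 in bin 3; 5 remain.
Put 2 in bin 2; 2 remain.
Put 3 in bin 3; 2 remain.
Put 11 in bin 4; 4 remain.
Put 4 in bin 4; 0 remain.
Put 4 in bin 5; 11 remain.
Put 10 in bin 5; 1 remain.
Put 1 in bin 1; 0 remain.
5 bins × 15 = 75; used 70; unused 5.

5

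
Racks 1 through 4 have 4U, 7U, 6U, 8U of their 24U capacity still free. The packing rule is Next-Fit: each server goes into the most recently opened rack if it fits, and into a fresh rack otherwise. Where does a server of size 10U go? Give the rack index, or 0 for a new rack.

0

Next-Fit only looks at rack 4, which has 8U free.
10U does not fit, so a new rack is opened.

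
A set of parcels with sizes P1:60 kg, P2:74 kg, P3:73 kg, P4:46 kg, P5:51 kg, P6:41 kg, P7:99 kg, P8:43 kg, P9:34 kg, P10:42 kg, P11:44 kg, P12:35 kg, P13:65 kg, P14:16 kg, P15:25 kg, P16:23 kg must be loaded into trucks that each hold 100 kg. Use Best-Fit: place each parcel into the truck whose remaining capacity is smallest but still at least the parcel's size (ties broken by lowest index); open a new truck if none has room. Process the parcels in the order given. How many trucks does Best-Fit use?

8

truck 1: place P1 (60 kg), 40 kg left
truck 2: place P2 (74 kg), 26 kg left
truck 3: place P3 (73 kg), 27 kg left
truck 4: place P4 (46 kg), 54 kg left
truck 4: place P5 (51 kg), 3 kg left
truck 5: place P6 (41 kg), 59 kg left
truck 6: place P7 (99 kg), 1 kg left
truck 5: place P8 (43 kg), 16 kg left
truck 1: place P9 (34 kg), 6 kg left
truck 7: place P10 (42 kg), 58 kg left
truck 7: place P11 (44 kg), 14 kg left
truck 8: place P12 (35 kg), 65 kg left
truck 8: place P13 (65 kg), 0 kg left
truck 5: place P14 (16 kg), 0 kg left
truck 2: place P15 (25 kg), 1 kg left
truck 3: place P16 (23 kg), 4 kg left
Final trucks: [60,34] [74,25] [73,23] [46,51] [41,43,16] [99] [42,44] [35,65].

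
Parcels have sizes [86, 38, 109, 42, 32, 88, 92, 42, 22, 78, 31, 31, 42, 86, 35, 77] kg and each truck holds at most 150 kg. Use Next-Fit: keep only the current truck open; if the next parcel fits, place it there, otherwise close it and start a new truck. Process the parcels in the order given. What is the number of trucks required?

86 kg → truck 1 (remaining 64 kg)
38 kg → truck 1 (remaining 26 kg)
109 kg → truck 2 (remaining 41 kg)
42 kg → truck 3 (remaining 108 kg)
32 kg → truck 3 (remaining 76 kg)
88 kg → truck 4 (remaining 62 kg)
92 kg → truck 5 (remaining 58 kg)
42 kg → truck 5 (remaining 16 kg)
22 kg → truck 6 (remaining 128 kg)
78 kg → truck 6 (remaining 50 kg)
31 kg → truck 6 (remaining 19 kg)
31 kg → truck 7 (remaining 119 kg)
42 kg → truck 7 (remaining 77 kg)
86 kg → truck 8 (remaining 64 kg)
35 kg → truck 8 (remaining 29 kg)
77 kg → truck 9 (remaining 73 kg)

9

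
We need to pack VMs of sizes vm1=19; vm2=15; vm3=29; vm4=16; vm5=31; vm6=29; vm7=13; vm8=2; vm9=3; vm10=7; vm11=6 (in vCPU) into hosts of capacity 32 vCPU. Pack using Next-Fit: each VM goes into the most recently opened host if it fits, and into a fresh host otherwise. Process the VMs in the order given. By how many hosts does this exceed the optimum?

Next-Fit: [19] [15] [29] [16] [31] [29] [13,2,3,7,6] → 7 hosts.
Total size 170 vCPU; any packing needs at least ⌈170/32⌉ = 6 hosts.
An optimal packing achieves that bound: [31] [29,3] [29,2] [19,13] [16,15] [7,6] → 6 hosts.
Excess: 7 − 6 = 1.

1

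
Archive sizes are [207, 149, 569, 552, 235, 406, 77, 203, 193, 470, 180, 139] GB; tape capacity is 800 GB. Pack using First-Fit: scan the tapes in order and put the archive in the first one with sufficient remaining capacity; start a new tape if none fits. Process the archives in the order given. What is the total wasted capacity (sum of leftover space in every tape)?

620

Put 207 GB in tape 1; 593 GB remain.
Put 149 GB in tape 1; 444 GB remain.
Put 569 GB in tape 2; 231 GB remain.
Put 552 GB in tape 3; 248 GB remain.
Put 235 GB in tape 1; 209 GB remain.
Put 406 GB in tape 4; 394 GB remain.
Put 77 GB in tape 1; 132 GB remain.
Put 203 GB in tape 2; 28 GB remain.
Put 193 GB in tape 3; 55 GB remain.
Put 470 GB in tape 5; 330 GB remain.
Put 180 GB in tape 4; 214 GB remain.
Put 139 GB in tape 4; 75 GB remain.
5 tapes × 800 GB = 4000 GB; used 3380 GB; unused 620 GB.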